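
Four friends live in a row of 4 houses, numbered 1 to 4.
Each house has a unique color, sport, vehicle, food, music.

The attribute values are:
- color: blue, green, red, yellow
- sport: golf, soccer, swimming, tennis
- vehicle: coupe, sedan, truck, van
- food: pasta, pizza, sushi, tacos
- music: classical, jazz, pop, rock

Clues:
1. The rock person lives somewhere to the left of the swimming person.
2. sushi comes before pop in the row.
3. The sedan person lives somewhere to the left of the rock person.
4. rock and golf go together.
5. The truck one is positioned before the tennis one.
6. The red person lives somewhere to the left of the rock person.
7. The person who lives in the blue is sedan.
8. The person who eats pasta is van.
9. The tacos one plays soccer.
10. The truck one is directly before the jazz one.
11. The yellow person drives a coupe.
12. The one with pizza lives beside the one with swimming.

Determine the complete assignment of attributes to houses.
Solution:

House | Color | Sport | Vehicle | Food | Music
----------------------------------------------
  1   | red | soccer | truck | tacos | classical
  2   | blue | tennis | sedan | sushi | jazz
  3   | yellow | golf | coupe | pizza | rock
  4   | green | swimming | van | pasta | pop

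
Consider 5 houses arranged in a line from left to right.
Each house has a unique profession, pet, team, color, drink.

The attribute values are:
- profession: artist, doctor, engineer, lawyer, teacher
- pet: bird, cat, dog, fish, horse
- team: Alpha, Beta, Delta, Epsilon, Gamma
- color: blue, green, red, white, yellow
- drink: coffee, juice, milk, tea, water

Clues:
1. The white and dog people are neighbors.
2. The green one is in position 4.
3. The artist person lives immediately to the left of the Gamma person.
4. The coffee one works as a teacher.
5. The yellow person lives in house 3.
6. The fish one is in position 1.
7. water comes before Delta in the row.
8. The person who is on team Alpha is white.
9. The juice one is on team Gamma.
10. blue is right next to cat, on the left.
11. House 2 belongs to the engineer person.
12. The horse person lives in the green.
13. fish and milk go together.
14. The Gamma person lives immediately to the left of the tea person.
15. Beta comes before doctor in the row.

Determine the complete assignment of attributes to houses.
Solution:

House | Profession | Pet | Team | Color | Drink
-----------------------------------------------
  1   | artist | fish | Alpha | white | milk
  2   | engineer | dog | Gamma | blue | juice
  3   | lawyer | cat | Beta | yellow | tea
  4   | doctor | horse | Epsilon | green | water
  5   | teacher | bird | Delta | red | coffee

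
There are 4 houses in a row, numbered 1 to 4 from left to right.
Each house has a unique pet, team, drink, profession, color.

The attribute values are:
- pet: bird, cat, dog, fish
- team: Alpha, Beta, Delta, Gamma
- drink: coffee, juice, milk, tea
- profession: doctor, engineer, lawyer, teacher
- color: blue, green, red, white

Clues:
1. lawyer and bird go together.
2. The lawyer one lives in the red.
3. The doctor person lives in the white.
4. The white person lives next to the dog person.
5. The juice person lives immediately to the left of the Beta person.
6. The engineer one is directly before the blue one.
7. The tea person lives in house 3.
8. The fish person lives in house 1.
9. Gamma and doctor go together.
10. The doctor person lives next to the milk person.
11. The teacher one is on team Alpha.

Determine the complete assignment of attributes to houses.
Solution:

House | Pet | Team | Drink | Profession | Color
-----------------------------------------------
  1   | fish | Gamma | juice | doctor | white
  2   | dog | Beta | milk | engineer | green
  3   | cat | Alpha | tea | teacher | blue
  4   | bird | Delta | coffee | lawyer | red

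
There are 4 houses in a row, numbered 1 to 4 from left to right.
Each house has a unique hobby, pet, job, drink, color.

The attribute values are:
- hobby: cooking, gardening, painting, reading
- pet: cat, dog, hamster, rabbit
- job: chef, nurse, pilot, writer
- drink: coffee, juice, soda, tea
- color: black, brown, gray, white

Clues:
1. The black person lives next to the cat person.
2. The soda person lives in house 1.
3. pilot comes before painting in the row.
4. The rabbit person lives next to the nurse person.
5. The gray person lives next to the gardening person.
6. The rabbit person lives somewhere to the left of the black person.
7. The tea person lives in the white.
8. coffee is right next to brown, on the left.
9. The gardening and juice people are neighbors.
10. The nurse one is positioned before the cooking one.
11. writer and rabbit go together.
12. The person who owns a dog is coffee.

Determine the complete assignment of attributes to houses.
Solution:

House | Hobby | Pet | Job | Drink | Color
-----------------------------------------
  1   | reading | rabbit | writer | soda | gray
  2   | gardening | dog | nurse | coffee | black
  3   | cooking | cat | pilot | juice | brown
  4   | painting | hamster | chef | tea | white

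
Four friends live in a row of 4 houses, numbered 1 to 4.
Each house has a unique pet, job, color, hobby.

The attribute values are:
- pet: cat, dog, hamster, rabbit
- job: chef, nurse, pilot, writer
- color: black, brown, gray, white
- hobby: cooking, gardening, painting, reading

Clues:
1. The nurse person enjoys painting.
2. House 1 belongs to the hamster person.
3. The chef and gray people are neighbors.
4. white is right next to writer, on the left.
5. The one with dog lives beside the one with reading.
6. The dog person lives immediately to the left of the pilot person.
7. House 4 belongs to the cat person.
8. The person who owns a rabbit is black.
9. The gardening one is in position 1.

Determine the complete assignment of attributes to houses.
Solution:

House | Pet | Job | Color | Hobby
---------------------------------
  1   | hamster | chef | white | gardening
  2   | dog | writer | gray | cooking
  3   | rabbit | pilot | black | reading
  4   | cat | nurse | brown | painting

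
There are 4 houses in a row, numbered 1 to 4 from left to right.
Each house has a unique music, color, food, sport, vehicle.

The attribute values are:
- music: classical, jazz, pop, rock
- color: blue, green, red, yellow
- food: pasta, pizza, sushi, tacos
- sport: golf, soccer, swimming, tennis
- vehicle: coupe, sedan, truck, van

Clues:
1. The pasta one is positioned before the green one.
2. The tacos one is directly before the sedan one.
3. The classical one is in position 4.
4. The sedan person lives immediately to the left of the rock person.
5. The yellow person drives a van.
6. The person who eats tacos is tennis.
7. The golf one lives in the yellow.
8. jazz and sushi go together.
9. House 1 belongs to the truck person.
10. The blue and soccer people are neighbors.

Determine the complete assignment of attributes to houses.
Solution:

House | Music | Color | Food | Sport | Vehicle
----------------------------------------------
  1   | pop | blue | tacos | tennis | truck
  2   | jazz | red | sushi | soccer | sedan
  3   | rock | yellow | pasta | golf | van
  4   | classical | green | pizza | swimming | coupe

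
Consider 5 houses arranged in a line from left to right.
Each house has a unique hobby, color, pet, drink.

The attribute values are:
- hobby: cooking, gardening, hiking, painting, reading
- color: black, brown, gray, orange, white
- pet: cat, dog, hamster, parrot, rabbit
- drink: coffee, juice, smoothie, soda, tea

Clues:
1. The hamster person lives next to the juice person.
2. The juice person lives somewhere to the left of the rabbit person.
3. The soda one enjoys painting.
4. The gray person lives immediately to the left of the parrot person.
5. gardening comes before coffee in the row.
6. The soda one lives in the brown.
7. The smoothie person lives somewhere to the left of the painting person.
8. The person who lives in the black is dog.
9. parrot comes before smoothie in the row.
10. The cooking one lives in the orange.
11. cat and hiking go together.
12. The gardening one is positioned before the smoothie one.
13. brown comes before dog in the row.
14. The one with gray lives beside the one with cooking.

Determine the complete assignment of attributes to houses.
Solution:

House | Hobby | Color | Pet | Drink
-----------------------------------
  1   | gardening | gray | hamster | tea
  2   | cooking | orange | parrot | juice
  3   | hiking | white | cat | smoothie
  4   | painting | brown | rabbit | soda
  5   | reading | black | dog | coffee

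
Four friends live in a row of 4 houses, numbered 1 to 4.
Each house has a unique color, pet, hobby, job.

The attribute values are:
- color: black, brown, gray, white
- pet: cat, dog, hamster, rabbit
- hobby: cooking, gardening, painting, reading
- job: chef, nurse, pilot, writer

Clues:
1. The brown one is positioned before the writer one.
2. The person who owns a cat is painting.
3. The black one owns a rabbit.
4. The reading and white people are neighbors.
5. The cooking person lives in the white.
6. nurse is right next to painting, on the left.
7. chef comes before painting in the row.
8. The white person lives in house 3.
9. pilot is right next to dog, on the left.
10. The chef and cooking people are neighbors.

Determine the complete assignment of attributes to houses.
Solution:

House | Color | Pet | Hobby | Job
---------------------------------
  1   | black | rabbit | gardening | pilot
  2   | brown | dog | reading | chef
  3   | white | hamster | cooking | nurse
  4   | gray | cat | painting | writer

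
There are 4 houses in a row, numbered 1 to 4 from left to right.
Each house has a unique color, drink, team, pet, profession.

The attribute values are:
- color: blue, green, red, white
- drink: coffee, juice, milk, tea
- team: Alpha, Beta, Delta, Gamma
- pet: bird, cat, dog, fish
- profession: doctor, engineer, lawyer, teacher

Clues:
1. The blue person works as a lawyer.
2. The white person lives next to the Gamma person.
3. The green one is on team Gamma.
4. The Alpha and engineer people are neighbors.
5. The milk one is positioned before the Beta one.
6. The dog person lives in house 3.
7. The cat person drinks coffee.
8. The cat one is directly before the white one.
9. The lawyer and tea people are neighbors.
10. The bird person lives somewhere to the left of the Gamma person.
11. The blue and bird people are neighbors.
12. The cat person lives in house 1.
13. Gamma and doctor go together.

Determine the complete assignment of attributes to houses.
Solution:

House | Color | Drink | Team | Pet | Profession
-----------------------------------------------
  1   | blue | coffee | Alpha | cat | lawyer
  2   | white | tea | Delta | bird | engineer
  3   | green | milk | Gamma | dog | doctor
  4   | red | juice | Beta | fish | teacher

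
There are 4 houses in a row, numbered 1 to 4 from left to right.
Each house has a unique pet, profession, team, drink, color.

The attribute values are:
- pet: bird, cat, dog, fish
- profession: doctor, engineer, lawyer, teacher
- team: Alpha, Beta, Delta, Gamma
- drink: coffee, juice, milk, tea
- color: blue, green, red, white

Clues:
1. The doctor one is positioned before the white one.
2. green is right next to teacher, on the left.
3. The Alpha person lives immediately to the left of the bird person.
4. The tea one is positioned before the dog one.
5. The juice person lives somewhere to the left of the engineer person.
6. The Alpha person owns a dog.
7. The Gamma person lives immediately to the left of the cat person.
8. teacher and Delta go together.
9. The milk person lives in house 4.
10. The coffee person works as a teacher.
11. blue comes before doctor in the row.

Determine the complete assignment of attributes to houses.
Solution:

House | Pet | Profession | Team | Drink | Color
-----------------------------------------------
  1   | fish | lawyer | Gamma | tea | green
  2   | cat | teacher | Delta | coffee | blue
  3   | dog | doctor | Alpha | juice | red
  4   | bird | engineer | Beta | milk | white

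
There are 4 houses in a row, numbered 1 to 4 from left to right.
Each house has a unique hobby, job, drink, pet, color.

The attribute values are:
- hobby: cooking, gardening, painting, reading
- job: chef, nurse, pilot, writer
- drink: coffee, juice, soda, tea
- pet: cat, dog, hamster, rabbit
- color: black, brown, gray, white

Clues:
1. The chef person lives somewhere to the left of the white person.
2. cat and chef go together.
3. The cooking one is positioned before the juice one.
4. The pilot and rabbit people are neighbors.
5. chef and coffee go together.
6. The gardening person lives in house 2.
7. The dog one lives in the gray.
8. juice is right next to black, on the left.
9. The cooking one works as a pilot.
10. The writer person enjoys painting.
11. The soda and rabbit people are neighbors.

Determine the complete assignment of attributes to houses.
Solution:

House | Hobby | Job | Drink | Pet | Color
-----------------------------------------
  1   | cooking | pilot | soda | dog | gray
  2   | gardening | nurse | juice | rabbit | brown
  3   | reading | chef | coffee | cat | black
  4   | painting | writer | tea | hamster | white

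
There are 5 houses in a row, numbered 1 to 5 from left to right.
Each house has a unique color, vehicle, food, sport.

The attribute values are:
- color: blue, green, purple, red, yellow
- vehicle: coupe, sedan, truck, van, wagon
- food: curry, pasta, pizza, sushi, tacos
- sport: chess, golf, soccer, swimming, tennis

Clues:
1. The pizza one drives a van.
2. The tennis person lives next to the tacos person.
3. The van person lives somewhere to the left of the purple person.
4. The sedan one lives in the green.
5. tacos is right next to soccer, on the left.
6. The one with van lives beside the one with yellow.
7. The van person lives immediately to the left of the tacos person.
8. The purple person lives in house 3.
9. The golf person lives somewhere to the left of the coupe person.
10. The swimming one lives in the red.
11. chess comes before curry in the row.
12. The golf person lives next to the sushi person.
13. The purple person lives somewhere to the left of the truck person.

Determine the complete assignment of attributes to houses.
Solution:

House | Color | Vehicle | Food | Sport
--------------------------------------
  1   | blue | van | pizza | tennis
  2   | yellow | wagon | tacos | golf
  3   | purple | coupe | sushi | soccer
  4   | green | sedan | pasta | chess
  5   | red | truck | curry | swimming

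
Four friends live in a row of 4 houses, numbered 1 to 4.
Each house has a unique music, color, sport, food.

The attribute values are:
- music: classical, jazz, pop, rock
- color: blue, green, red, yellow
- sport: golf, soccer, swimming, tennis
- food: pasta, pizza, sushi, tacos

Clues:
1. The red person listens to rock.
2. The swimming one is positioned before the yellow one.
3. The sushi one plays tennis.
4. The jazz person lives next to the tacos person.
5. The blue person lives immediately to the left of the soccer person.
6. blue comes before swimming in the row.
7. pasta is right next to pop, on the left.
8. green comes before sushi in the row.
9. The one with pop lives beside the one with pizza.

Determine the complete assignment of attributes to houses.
Solution:

House | Music | Color | Sport | Food
------------------------------------
  1   | jazz | blue | golf | pasta
  2   | pop | green | soccer | tacos
  3   | rock | red | swimming | pizza
  4   | classical | yellow | tennis | sushi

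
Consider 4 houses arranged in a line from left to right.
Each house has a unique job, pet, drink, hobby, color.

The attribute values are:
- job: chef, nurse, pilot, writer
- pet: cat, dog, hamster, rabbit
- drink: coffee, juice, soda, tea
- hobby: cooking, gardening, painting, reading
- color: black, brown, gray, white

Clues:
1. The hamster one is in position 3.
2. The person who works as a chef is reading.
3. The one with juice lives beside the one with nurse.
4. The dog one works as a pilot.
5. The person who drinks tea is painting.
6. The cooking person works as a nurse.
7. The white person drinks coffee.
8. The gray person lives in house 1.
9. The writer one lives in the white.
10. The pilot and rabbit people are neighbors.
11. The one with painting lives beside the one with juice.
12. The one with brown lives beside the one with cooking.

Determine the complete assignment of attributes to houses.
Solution:

House | Job | Pet | Drink | Hobby | Color
-----------------------------------------
  1   | pilot | dog | tea | painting | gray
  2   | chef | rabbit | juice | reading | brown
  3   | nurse | hamster | soda | cooking | black
  4   | writer | cat | coffee | gardening | white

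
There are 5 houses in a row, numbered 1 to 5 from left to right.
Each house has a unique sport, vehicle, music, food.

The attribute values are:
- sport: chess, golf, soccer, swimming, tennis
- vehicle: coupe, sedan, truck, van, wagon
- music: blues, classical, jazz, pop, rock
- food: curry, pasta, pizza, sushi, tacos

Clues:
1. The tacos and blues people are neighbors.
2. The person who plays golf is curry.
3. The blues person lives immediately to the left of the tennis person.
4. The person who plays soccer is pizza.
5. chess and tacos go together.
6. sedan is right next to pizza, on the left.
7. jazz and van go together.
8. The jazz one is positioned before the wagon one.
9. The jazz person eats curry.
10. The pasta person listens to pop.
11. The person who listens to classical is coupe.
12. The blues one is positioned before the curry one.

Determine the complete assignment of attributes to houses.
Solution:

House | Sport | Vehicle | Music | Food
--------------------------------------
  1   | chess | sedan | rock | tacos
  2   | soccer | truck | blues | pizza
  3   | tennis | coupe | classical | sushi
  4   | golf | van | jazz | curry
  5   | swimming | wagon | pop | pasta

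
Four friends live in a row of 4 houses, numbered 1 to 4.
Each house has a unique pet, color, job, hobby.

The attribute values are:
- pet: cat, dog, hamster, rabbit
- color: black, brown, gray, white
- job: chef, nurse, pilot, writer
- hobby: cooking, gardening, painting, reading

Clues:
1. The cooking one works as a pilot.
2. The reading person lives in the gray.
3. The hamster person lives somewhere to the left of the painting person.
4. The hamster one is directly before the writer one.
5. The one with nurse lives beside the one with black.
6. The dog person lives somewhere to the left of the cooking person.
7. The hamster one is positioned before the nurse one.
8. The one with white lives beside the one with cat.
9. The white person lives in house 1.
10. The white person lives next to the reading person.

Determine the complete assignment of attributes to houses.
Solution:

House | Pet | Color | Job | Hobby
---------------------------------
  1   | hamster | white | chef | gardening
  2   | cat | gray | writer | reading
  3   | dog | brown | nurse | painting
  4   | rabbit | black | pilot | cooking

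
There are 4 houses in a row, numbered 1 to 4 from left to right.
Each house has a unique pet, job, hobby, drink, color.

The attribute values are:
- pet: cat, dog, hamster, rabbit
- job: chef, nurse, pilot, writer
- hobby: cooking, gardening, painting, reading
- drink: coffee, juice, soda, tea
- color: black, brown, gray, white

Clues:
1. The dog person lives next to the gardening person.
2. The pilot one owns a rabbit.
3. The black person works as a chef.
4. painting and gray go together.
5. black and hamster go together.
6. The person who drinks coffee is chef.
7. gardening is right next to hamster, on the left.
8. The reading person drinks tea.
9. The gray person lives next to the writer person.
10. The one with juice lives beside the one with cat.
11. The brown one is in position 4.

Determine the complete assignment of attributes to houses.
Solution:

House | Pet | Job | Hobby | Drink | Color
-----------------------------------------
  1   | dog | nurse | painting | juice | gray
  2   | cat | writer | gardening | soda | white
  3   | hamster | chef | cooking | coffee | black
  4   | rabbit | pilot | reading | tea | brown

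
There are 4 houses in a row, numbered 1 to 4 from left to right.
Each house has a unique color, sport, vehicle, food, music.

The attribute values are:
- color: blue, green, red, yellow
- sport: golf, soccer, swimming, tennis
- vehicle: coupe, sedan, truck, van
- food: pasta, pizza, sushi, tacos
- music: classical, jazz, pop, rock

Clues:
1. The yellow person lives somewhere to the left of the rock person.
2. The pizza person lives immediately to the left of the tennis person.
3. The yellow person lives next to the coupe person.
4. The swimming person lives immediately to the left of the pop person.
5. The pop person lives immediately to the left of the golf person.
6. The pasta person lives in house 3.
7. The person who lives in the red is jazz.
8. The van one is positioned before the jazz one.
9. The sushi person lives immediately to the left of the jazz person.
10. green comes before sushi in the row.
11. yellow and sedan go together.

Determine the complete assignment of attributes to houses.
Solution:

House | Color | Sport | Vehicle | Food | Music
----------------------------------------------
  1   | green | swimming | van | pizza | classical
  2   | yellow | tennis | sedan | sushi | pop
  3   | red | golf | coupe | pasta | jazz
  4   | blue | soccer | truck | tacos | rock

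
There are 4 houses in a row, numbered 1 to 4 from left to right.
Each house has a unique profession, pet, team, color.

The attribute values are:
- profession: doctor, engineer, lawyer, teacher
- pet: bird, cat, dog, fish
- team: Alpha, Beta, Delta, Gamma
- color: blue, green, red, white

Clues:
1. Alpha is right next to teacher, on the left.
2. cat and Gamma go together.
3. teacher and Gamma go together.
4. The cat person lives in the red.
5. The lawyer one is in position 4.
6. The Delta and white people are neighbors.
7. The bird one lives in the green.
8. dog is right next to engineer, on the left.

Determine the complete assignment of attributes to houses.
Solution:

House | Profession | Pet | Team | Color
---------------------------------------
  1   | doctor | dog | Delta | blue
  2   | engineer | fish | Alpha | white
  3   | teacher | cat | Gamma | red
  4   | lawyer | bird | Beta | green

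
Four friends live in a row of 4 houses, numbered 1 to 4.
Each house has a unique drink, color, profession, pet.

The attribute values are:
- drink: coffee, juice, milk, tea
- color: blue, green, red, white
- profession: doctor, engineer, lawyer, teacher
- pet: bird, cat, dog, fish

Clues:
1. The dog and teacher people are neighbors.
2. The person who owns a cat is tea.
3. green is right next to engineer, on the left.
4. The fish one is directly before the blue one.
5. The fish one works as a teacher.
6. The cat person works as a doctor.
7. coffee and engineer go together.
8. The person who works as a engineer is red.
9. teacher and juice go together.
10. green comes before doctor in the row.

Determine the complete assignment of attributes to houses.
Solution:

House | Drink | Color | Profession | Pet
----------------------------------------
  1   | milk | green | lawyer | bird
  2   | coffee | red | engineer | dog
  3   | juice | white | teacher | fish
  4   | tea | blue | doctor | cat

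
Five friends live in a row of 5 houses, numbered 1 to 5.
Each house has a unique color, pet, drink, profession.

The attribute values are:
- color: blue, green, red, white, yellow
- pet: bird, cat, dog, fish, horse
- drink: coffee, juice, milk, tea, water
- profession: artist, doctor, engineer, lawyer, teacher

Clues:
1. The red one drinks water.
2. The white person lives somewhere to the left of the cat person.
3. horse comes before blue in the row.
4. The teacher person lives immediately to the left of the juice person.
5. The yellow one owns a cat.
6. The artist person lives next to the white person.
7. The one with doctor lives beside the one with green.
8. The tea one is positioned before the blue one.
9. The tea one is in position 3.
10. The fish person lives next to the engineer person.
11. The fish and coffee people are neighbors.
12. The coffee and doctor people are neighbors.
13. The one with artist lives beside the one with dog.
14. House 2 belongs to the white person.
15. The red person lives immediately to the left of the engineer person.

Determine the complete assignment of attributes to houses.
Solution:

House | Color | Pet | Drink | Profession
----------------------------------------
  1   | red | fish | water | artist
  2   | white | dog | coffee | engineer
  3   | yellow | cat | tea | doctor
  4   | green | horse | milk | teacher
  5   | blue | bird | juice | lawyer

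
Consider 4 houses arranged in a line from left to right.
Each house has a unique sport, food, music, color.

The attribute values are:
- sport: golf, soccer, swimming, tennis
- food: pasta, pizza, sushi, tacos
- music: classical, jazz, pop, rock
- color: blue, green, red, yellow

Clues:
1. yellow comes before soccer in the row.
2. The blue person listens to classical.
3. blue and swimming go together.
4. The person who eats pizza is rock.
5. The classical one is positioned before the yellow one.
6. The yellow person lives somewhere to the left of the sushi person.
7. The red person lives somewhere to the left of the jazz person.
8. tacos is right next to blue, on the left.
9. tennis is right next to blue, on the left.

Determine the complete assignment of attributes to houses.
Solution:

House | Sport | Food | Music | Color
------------------------------------
  1   | tennis | tacos | pop | red
  2   | swimming | pasta | classical | blue
  3   | golf | pizza | rock | yellow
  4   | soccer | sushi | jazz | green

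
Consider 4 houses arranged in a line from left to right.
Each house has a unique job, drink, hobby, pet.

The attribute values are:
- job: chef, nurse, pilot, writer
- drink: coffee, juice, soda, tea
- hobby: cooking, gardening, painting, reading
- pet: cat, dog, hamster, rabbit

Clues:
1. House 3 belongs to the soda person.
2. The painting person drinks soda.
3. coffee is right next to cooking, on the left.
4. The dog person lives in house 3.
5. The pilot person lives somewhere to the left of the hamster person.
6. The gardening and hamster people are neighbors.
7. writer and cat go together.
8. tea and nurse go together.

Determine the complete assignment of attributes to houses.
Solution:

House | Job | Drink | Hobby | Pet
---------------------------------
  1   | pilot | coffee | gardening | rabbit
  2   | nurse | tea | cooking | hamster
  3   | chef | soda | painting | dog
  4   | writer | juice | reading | cat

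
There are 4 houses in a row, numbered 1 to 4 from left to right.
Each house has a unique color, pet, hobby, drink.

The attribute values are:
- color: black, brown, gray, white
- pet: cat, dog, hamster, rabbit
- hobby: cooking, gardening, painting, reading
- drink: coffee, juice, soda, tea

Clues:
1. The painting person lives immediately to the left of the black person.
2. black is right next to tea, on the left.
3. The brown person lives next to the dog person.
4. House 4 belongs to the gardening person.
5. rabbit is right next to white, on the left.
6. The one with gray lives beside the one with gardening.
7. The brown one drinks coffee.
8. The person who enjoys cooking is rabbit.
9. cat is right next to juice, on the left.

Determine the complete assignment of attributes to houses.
Solution:

House | Color | Pet | Hobby | Drink
-----------------------------------
  1   | brown | cat | painting | coffee
  2   | black | dog | reading | juice
  3   | gray | rabbit | cooking | tea
  4   | white | hamster | gardening | soda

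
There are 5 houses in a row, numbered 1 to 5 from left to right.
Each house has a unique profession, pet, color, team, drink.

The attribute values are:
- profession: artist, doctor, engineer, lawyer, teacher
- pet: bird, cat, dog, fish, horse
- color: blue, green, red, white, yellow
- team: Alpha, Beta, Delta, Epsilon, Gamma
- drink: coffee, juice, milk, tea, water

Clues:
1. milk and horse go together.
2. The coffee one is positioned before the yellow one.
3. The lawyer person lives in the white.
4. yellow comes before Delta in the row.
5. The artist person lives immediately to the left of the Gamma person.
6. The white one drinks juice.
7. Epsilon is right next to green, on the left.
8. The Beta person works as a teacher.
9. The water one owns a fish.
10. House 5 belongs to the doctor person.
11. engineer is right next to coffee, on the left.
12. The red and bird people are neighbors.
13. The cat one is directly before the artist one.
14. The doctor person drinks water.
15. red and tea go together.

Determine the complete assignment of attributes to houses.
Solution:

House | Profession | Pet | Color | Team | Drink
-----------------------------------------------
  1   | engineer | cat | red | Epsilon | tea
  2   | artist | bird | green | Alpha | coffee
  3   | lawyer | dog | white | Gamma | juice
  4   | teacher | horse | yellow | Beta | milk
  5   | doctor | fish | blue | Delta | water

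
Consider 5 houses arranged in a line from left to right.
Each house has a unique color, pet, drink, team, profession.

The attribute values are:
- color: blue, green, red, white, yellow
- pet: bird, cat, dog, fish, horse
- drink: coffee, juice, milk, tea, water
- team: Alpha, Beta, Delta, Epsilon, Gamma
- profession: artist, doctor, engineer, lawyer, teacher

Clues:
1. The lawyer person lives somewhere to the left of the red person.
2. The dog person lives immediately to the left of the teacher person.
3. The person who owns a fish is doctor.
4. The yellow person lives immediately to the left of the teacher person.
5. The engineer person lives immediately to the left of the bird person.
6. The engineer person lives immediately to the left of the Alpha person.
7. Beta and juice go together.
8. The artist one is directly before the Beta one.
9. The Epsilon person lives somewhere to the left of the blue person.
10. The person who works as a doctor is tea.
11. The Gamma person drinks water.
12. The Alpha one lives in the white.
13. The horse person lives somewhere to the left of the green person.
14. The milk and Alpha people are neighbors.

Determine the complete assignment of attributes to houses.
Solution:

House | Color | Pet | Drink | Team | Profession
-----------------------------------------------
  1   | yellow | dog | milk | Epsilon | engineer
  2   | white | bird | coffee | Alpha | teacher
  3   | blue | horse | water | Gamma | artist
  4   | green | cat | juice | Beta | lawyer
  5   | red | fish | tea | Delta | doctor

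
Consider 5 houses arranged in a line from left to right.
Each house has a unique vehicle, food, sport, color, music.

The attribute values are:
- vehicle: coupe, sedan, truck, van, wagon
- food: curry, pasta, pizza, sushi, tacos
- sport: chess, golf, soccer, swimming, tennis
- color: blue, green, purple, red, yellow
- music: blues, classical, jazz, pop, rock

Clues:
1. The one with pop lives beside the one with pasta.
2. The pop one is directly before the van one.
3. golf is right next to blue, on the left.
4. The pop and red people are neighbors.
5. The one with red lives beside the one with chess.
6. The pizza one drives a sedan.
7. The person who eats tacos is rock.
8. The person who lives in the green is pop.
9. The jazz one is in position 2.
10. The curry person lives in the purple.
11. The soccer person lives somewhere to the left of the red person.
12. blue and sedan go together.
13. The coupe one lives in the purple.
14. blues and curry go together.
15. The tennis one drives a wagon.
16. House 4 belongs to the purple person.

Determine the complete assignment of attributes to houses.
Solution:

House | Vehicle | Food | Sport | Color | Music
----------------------------------------------
  1   | truck | sushi | soccer | green | pop
  2   | van | pasta | golf | red | jazz
  3   | sedan | pizza | chess | blue | classical
  4   | coupe | curry | swimming | purple | blues
  5   | wagon | tacos | tennis | yellow | rock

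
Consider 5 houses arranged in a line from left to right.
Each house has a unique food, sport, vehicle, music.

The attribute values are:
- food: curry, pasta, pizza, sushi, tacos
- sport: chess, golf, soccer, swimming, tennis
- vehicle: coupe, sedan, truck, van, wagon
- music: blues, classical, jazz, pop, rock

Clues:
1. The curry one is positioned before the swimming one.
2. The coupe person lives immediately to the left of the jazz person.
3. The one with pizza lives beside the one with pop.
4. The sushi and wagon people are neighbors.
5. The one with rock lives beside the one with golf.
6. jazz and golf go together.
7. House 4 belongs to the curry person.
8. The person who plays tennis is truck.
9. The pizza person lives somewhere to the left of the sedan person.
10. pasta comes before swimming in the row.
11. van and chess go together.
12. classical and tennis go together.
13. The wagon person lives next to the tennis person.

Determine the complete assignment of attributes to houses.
Solution:

House | Food | Sport | Vehicle | Music
--------------------------------------
  1   | sushi | soccer | coupe | rock
  2   | pasta | golf | wagon | jazz
  3   | pizza | tennis | truck | classical
  4   | curry | chess | van | pop
  5   | tacos | swimming | sedan | blues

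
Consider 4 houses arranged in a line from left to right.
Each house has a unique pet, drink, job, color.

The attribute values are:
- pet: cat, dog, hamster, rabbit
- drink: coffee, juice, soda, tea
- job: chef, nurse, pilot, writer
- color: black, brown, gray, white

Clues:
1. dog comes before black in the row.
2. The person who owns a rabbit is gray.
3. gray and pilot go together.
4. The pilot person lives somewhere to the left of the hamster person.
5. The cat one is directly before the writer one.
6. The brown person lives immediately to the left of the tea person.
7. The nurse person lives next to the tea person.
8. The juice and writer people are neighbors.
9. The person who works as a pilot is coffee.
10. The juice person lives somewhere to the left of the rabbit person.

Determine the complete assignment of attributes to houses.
Solution:

House | Pet | Drink | Job | Color
---------------------------------
  1   | cat | juice | nurse | brown
  2   | dog | tea | writer | white
  3   | rabbit | coffee | pilot | gray
  4   | hamster | soda | chef | black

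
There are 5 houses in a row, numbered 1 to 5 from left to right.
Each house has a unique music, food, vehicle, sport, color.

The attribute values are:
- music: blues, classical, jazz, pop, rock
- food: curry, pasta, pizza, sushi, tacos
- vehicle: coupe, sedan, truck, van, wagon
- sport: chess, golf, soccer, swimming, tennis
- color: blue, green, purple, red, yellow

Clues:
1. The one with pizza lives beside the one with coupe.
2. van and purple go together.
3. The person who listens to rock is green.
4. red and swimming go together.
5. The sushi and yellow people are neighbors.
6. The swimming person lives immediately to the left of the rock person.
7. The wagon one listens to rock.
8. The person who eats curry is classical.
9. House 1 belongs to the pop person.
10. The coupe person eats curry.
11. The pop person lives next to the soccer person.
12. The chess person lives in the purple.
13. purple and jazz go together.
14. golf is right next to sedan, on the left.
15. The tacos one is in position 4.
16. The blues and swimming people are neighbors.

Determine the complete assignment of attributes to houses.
Solution:

House | Music | Food | Vehicle | Sport | Color
----------------------------------------------
  1   | pop | sushi | truck | golf | blue
  2   | blues | pizza | sedan | soccer | yellow
  3   | classical | curry | coupe | swimming | red
  4   | rock | tacos | wagon | tennis | green
  5   | jazz | pasta | van | chess | purple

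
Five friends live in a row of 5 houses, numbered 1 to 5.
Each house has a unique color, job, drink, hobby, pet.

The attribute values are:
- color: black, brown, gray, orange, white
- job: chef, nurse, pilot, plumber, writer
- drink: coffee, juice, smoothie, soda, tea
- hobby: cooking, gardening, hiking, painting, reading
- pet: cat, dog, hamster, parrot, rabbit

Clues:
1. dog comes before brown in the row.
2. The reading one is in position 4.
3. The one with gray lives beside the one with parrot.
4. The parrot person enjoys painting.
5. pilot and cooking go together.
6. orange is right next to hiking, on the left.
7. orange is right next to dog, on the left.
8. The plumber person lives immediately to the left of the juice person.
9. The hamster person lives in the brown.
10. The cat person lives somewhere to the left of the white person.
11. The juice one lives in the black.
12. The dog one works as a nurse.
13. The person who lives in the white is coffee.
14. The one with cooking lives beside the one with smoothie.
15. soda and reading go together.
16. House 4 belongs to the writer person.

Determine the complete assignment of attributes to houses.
Solution:

House | Color | Job | Drink | Hobby | Pet
-----------------------------------------
  1   | gray | pilot | tea | cooking | cat
  2   | orange | plumber | smoothie | painting | parrot
  3   | black | nurse | juice | hiking | dog
  4   | brown | writer | soda | reading | hamster
  5   | white | chef | coffee | gardening | rabbit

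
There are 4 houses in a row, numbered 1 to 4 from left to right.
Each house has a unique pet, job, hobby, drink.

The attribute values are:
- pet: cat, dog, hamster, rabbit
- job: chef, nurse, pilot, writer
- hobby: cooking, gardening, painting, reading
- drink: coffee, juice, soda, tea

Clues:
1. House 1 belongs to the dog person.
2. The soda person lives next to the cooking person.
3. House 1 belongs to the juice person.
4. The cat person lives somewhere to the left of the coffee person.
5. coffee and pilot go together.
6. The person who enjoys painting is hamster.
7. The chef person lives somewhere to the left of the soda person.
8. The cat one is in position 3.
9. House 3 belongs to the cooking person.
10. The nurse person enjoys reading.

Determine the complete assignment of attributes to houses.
Solution:

House | Pet | Job | Hobby | Drink
---------------------------------
  1   | dog | chef | gardening | juice
  2   | rabbit | nurse | reading | soda
  3   | cat | writer | cooking | tea
  4   | hamster | pilot | painting | coffee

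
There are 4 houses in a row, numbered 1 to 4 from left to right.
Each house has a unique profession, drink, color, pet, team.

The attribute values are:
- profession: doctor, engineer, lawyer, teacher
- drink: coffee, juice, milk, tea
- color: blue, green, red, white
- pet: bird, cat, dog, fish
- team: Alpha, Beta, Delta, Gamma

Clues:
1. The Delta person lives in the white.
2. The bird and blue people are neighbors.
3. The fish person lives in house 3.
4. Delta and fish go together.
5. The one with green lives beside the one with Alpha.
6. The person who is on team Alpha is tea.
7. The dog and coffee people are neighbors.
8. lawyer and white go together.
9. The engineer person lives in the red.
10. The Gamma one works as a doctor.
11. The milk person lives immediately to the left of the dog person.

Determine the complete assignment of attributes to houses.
Solution:

House | Profession | Drink | Color | Pet | Team
-----------------------------------------------
  1   | doctor | milk | green | bird | Gamma
  2   | teacher | tea | blue | dog | Alpha
  3   | lawyer | coffee | white | fish | Delta
  4   | engineer | juice | red | cat | Beta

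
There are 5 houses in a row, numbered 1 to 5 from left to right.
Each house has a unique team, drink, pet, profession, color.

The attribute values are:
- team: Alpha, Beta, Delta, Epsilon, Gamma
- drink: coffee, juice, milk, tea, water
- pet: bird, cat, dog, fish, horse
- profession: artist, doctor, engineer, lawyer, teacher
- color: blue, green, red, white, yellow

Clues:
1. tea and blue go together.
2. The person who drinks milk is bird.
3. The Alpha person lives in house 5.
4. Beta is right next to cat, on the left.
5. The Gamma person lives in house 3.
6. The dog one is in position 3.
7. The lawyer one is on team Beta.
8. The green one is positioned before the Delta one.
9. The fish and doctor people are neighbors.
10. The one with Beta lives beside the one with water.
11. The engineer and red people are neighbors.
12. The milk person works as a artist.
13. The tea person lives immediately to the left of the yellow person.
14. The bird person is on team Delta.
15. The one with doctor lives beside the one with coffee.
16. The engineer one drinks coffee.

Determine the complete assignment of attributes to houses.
Solution:

House | Team | Drink | Pet | Profession | Color
-----------------------------------------------
  1   | Beta | tea | fish | lawyer | blue
  2   | Epsilon | water | cat | doctor | yellow
  3   | Gamma | coffee | dog | engineer | green
  4   | Delta | milk | bird | artist | red
  5   | Alpha | juice | horse | teacher | white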